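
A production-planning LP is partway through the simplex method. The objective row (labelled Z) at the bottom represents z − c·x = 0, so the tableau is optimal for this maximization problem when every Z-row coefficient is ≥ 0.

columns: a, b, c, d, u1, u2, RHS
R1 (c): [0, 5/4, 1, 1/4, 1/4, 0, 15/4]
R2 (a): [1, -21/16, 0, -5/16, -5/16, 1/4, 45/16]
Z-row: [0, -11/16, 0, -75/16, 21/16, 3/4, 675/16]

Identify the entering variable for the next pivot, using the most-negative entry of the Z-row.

d

Negative Z-row entries: b: -11/16, d: -75/16.
The most negative is -75/16 in column d, so d enters.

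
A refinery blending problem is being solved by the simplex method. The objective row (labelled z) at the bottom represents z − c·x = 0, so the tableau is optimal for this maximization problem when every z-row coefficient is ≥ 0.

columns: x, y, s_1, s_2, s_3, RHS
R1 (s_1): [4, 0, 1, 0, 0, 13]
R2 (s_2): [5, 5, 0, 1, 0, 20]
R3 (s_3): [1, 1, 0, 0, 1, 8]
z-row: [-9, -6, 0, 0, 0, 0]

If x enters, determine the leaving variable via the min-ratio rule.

Column x entries and ratios — s_1: 13/4 = 13/4; s_2: 20/5 = 4; s_3: 8/1 = 8.
Smallest ratio is 13/4 in the row of s_1, so s_1 leaves.

s_1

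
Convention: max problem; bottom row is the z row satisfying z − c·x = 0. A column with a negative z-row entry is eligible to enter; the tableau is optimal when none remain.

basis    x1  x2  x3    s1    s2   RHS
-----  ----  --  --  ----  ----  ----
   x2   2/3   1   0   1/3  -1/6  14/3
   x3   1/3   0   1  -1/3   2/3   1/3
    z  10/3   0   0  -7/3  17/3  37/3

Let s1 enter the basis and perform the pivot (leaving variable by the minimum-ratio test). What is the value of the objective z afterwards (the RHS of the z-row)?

Ratio test on column s1 — row 1: (14/3)/(1/3) = 14; row 2: entry -1/3 ≤ 0. Minimum is 14 at row 1 (x2 leaves); pivot element 1/3.
Pivot on row 1; the z-row RHS becomes 37/3 − (-7/3)·14 = 45.

45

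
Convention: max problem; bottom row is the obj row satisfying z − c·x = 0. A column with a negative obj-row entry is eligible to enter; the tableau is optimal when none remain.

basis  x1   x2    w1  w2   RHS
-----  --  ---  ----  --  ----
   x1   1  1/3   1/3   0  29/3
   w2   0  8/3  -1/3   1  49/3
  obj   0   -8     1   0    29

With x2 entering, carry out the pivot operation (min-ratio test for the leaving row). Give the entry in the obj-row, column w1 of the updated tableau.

Ratio test on column x2 — row 1: (29/3)/(1/3) = 29; row 2: (49/3)/(8/3) = 49/8. Minimum is 49/8 at row 2 (w2 leaves); pivot element 8/3.
Divide row 2 by 8/3; eliminate column x2 from the other rows.
obj-row update in column w1: 1 − (-8)·(-1/8) = 0.

0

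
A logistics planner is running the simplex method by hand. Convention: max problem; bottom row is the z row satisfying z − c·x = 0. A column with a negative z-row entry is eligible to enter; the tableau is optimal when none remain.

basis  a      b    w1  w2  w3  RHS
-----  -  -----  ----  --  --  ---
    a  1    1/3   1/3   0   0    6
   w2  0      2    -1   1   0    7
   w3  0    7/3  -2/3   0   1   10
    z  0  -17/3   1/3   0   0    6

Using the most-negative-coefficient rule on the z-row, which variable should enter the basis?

Negative z-row entries: b: -17/3.
The most negative is -17/3 in column b, so b enters.

b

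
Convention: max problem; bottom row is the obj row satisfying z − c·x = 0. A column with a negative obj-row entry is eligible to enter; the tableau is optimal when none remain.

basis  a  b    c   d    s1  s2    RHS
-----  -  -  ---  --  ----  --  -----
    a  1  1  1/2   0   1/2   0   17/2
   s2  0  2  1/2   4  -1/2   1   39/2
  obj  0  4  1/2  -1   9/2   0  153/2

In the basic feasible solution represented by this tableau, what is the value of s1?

s1 is not in the basis, so in the current basic feasible solution s1 = 0.

0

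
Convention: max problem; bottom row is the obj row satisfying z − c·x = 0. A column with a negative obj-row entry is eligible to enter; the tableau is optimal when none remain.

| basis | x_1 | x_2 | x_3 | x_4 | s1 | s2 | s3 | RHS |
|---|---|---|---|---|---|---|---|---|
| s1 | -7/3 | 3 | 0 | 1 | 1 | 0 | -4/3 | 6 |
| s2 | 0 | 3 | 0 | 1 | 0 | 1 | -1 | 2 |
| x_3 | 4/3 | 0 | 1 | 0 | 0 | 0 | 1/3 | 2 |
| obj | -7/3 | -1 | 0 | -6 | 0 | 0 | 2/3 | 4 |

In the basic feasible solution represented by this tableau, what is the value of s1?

6

s1 is basic (row 1); its value is the RHS of that row, 6.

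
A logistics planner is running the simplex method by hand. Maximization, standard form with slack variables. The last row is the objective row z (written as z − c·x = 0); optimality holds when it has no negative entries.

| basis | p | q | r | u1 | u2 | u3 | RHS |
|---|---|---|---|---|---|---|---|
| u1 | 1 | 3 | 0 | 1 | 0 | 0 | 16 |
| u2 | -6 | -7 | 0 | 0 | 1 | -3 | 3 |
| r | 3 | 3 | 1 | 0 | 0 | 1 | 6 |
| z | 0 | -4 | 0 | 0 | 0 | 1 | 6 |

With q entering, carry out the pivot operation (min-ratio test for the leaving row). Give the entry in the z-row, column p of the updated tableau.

Ratio test on column q — row 1: 16/3 = 16/3; row 2: entry -7 ≤ 0; row 3: 6/3 = 2. Minimum is 2 at row 3 (r leaves); pivot element 3.
Divide row 3 by 3; eliminate column q from the other rows.
z-row update in column p: 0 − (-4)·1 = 4.

4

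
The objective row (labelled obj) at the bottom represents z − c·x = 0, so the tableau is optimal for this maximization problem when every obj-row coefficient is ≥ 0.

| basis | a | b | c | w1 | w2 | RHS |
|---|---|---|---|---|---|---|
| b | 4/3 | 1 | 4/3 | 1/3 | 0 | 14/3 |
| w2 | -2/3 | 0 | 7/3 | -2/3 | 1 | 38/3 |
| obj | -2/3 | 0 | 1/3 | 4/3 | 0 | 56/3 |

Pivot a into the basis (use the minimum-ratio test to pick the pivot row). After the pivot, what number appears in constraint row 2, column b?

Ratio test on column a — row 1: (14/3)/(4/3) = 7/2; row 2: entry -2/3 ≤ 0. Minimum is 7/2 at row 1 (b leaves); pivot element 4/3.
Divide row 1 by 4/3; eliminate column a from the other rows.
Row 2 update in column b: 0 − (-2/3)·(3/4) = 1/2.

1/2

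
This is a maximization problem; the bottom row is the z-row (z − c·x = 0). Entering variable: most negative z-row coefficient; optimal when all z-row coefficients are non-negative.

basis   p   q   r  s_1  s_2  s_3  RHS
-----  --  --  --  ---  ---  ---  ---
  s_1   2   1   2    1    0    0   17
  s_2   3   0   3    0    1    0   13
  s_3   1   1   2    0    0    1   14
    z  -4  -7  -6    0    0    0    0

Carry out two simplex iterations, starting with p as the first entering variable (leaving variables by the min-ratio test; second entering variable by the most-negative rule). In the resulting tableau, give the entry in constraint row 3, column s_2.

1/3

Ratio test on column p — row 1: 17/2 = 17/2; row 2: 13/3 = 13/3; row 3: 14/1 = 14. Minimum is 13/3 at row 2 (s_2 leaves); pivot element 3.
Divide row 2 by 3; eliminate column p from the other rows.
Second iteration: most negative z-row entry is -7 in column q, so q enters.
Ratio test on column q — row 1: (25/3)/1 = 25/3; row 2: entry 0 ≤ 0; row 3: (29/3)/1 = 29/3. Minimum is 25/3 at row 1 (s_1 leaves); pivot element 1.
Divide row 1 by 1; eliminate column q from the other rows.
After both pivots, the entry at constraint row 3, column s_2 is 1/3.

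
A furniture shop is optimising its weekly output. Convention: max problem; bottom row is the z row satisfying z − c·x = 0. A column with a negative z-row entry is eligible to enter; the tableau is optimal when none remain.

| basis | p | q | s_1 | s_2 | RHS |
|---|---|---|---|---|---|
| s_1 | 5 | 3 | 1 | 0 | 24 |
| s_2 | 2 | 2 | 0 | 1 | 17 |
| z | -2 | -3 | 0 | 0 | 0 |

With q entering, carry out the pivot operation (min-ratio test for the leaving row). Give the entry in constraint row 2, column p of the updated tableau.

-4/3

Ratio test on column q — row 1: 24/3 = 8; row 2: 17/2 = 17/2. Minimum is 8 at row 1 (s_1 leaves); pivot element 3.
Divide row 1 by 3; eliminate column q from the other rows.
Row 2 update in column p: 2 − 2·(5/3) = -4/3.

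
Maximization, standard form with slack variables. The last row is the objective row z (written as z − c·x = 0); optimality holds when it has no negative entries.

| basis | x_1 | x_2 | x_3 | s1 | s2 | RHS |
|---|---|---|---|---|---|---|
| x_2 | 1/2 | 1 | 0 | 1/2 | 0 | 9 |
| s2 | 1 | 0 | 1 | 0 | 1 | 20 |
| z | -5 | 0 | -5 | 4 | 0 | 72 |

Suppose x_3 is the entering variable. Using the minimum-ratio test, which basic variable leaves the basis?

s2

Column x_3 entries and ratios — x_2: 0 ≤ 0, skip; s2: 20/1 = 20.
Smallest ratio is 20 in the row of s2, so s2 leaves.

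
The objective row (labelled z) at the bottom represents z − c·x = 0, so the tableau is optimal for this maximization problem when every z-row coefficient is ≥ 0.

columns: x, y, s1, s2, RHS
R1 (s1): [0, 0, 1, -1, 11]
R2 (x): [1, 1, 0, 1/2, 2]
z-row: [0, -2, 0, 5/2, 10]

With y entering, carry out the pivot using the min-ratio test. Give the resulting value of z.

14

Ratio test on column y — row 1: entry 0 ≤ 0; row 2: 2/1 = 2. Minimum is 2 at row 2 (x leaves); pivot element 1.
Pivot on row 2; the z-row RHS becomes 10 − (-2)·2 = 14.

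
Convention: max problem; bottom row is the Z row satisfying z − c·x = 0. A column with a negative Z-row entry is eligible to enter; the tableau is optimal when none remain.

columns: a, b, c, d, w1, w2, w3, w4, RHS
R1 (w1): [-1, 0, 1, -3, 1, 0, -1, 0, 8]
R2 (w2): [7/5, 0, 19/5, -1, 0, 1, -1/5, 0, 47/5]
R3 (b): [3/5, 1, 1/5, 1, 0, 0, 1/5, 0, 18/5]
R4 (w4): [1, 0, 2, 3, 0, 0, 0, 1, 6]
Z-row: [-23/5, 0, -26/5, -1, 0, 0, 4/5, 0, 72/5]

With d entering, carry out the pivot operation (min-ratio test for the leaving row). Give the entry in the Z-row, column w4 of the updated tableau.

1/3

Ratio test on column d — row 1: entry -3 ≤ 0; row 2: entry -1 ≤ 0; row 3: (18/5)/1 = 18/5; row 4: 6/3 = 2. Minimum is 2 at row 4 (w4 leaves); pivot element 3.
Divide row 4 by 3; eliminate column d from the other rows.
Z-row update in column w4: 0 − (-1)·(1/3) = 1/3.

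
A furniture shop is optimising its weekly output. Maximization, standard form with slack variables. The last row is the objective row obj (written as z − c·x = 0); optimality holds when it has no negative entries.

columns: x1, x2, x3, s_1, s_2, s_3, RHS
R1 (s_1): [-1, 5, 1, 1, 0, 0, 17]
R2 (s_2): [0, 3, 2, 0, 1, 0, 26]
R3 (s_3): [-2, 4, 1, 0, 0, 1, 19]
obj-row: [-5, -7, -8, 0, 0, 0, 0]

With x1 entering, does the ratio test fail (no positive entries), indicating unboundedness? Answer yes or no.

Every constraint-row entry in column x1 is ≤ 0, so increasing x1 is unbounded.

yes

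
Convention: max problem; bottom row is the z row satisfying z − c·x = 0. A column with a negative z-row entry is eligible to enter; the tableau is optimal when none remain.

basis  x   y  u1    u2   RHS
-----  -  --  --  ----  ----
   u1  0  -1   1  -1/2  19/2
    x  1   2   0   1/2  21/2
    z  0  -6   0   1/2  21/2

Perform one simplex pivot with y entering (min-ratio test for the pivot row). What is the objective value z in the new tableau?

Ratio test on column y — row 1: entry -1 ≤ 0; row 2: (21/2)/2 = 21/4. Minimum is 21/4 at row 2 (x leaves); pivot element 2.
Pivot on row 2; the z-row RHS becomes 21/2 − (-6)·(21/4) = 42.

42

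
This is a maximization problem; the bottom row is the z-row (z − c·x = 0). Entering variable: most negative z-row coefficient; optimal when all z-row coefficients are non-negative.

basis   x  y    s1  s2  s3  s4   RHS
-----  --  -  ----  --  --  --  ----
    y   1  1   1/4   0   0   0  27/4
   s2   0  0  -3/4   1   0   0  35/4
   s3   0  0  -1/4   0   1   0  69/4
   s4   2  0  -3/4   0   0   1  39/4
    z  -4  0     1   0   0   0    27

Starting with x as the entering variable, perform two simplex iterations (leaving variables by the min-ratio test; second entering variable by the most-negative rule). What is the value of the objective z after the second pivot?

48

Ratio test on column x — row 1: (27/4)/1 = 27/4; row 2: entry 0 ≤ 0; row 3: entry 0 ≤ 0; row 4: (39/4)/2 = 39/8. Minimum is 39/8 at row 4 (s4 leaves); pivot element 2.
Pivot on row 4; the z-row RHS becomes 27 − (-4)·(39/8) = 93/2.
Next entering variable (most negative z-row entry -1/2): s1.
Ratio test on column s1 — row 1: (15/8)/(5/8) = 3; row 2: entry -3/4 ≤ 0; row 3: entry -1/4 ≤ 0; row 4: entry -3/8 ≤ 0. Minimum is 3 at row 1 (y leaves); pivot element 5/8.
After the second pivot the z-row RHS is 93/2 − (-1/2)·3 = 48.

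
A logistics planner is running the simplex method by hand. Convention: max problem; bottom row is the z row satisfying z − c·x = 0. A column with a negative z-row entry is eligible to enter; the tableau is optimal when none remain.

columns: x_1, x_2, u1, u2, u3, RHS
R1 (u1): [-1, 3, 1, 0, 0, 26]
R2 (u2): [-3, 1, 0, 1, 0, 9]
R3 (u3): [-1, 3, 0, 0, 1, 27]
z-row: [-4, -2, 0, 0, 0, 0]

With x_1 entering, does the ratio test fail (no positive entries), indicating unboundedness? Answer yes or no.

yes

Every constraint-row entry in column x_1 is ≤ 0, so increasing x_1 is unbounded.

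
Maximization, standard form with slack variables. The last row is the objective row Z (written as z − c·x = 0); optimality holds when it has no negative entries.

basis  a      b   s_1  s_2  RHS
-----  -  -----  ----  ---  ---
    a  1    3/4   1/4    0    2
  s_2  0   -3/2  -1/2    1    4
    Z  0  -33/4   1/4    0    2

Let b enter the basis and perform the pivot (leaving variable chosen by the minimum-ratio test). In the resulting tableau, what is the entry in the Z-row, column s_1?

Ratio test on column b — row 1: 2/(3/4) = 8/3; row 2: entry -3/2 ≤ 0. Minimum is 8/3 at row 1 (a leaves); pivot element 3/4.
Divide row 1 by 3/4; eliminate column b from the other rows.
Z-row update in column s_1: 1/4 − (-33/4)·(1/3) = 3.

3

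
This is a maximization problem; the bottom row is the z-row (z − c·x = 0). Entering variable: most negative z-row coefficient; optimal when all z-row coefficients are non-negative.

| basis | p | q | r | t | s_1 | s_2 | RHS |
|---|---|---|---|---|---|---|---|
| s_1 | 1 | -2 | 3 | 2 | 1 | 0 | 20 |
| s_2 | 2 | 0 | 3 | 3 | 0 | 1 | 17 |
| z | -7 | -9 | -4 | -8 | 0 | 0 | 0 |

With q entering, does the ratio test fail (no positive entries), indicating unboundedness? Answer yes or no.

yes

Every constraint-row entry in column q is ≤ 0, so increasing q is unbounded.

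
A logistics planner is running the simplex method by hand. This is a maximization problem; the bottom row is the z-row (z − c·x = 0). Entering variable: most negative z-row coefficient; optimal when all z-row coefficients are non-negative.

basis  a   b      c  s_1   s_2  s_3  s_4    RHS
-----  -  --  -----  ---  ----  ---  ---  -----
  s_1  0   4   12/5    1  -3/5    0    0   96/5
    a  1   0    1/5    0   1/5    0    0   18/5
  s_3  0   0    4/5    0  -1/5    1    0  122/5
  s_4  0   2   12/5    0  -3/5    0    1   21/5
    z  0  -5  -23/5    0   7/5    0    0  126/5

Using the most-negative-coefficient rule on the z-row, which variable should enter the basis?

Negative z-row entries: b: -5, c: -23/5.
The most negative is -5 in column b, so b enters.

b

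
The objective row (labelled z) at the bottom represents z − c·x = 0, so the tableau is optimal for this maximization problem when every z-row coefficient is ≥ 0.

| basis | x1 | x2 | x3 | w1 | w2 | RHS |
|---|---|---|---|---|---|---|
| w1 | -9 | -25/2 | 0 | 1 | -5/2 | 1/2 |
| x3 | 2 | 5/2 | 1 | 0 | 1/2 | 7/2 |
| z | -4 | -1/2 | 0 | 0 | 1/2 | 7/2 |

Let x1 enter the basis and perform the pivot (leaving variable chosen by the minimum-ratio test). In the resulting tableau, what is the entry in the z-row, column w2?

3/2

Ratio test on column x1 — row 1: entry -9 ≤ 0; row 2: (7/2)/2 = 7/4. Minimum is 7/4 at row 2 (x3 leaves); pivot element 2.
Divide row 2 by 2; eliminate column x1 from the other rows.
z-row update in column w2: 1/2 − (-4)·(1/4) = 3/2.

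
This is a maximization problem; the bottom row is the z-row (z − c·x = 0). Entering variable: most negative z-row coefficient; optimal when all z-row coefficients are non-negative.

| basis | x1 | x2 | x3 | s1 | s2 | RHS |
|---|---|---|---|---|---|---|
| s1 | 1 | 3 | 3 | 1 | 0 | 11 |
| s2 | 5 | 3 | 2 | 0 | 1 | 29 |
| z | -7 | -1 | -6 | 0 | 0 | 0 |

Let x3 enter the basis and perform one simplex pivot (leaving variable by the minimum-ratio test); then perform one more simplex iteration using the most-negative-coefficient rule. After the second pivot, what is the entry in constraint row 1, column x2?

12/13

Ratio test on column x3 — row 1: 11/3 = 11/3; row 2: 29/2 = 29/2. Minimum is 11/3 at row 1 (s1 leaves); pivot element 3.
Divide row 1 by 3; eliminate column x3 from the other rows.
Second iteration: most negative z-row entry is -5 in column x1, so x1 enters.
Ratio test on column x1 — row 1: (11/3)/(1/3) = 11; row 2: (65/3)/(13/3) = 5. Minimum is 5 at row 2 (s2 leaves); pivot element 13/3.
Divide row 2 by 13/3; eliminate column x1 from the other rows.
After both pivots, the entry at constraint row 1, column x2 is 12/13.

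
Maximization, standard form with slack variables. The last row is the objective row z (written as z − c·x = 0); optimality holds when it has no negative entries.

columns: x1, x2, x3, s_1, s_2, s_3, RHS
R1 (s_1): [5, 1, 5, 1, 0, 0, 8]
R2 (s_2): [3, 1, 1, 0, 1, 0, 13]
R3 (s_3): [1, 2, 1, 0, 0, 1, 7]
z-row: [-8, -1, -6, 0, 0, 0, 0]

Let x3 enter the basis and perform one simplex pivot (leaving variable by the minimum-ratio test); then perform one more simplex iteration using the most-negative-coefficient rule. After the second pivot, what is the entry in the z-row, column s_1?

Ratio test on column x3 — row 1: 8/5 = 8/5; row 2: 13/1 = 13; row 3: 7/1 = 7. Minimum is 8/5 at row 1 (s_1 leaves); pivot element 5.
Divide row 1 by 5; eliminate column x3 from the other rows.
Second iteration: most negative z-row entry is -2 in column x1, so x1 enters.
Ratio test on column x1 — row 1: (8/5)/1 = 8/5; row 2: (57/5)/2 = 57/10; row 3: entry 0 ≤ 0. Minimum is 8/5 at row 1 (x3 leaves); pivot element 1.
Divide row 1 by 1; eliminate column x1 from the other rows.
After both pivots, the entry at the z-row, column s_1 is 8/5.

8/5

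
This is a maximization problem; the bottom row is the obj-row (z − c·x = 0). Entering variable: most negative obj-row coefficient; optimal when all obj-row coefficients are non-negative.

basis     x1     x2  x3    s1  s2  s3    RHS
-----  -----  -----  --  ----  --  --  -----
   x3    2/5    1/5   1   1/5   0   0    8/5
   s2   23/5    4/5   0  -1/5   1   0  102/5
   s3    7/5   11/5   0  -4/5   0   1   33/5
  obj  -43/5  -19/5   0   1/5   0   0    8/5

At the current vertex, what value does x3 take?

8/5

x3 is basic (row 1); its value is the RHS of that row, 8/5.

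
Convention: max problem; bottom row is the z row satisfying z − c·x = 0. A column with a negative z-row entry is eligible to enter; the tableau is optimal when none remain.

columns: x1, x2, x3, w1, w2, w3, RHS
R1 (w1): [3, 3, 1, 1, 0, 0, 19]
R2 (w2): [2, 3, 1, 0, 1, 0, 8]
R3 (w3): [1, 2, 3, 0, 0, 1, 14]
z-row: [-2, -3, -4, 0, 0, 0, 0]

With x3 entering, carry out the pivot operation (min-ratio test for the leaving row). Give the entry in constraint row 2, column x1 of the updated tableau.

Ratio test on column x3 — row 1: 19/1 = 19; row 2: 8/1 = 8; row 3: 14/3 = 14/3. Minimum is 14/3 at row 3 (w3 leaves); pivot element 3.
Divide row 3 by 3; eliminate column x3 from the other rows.
Row 2 update in column x1: 2 − 1·(1/3) = 5/3.

5/3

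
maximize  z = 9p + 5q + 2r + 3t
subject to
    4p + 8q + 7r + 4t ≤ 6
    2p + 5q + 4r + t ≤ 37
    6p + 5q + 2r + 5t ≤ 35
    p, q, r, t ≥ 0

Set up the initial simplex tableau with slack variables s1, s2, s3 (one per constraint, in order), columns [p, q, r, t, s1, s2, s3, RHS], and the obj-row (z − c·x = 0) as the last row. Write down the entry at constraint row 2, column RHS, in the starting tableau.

37

The RHS of constraint 2 is b_2 = 37.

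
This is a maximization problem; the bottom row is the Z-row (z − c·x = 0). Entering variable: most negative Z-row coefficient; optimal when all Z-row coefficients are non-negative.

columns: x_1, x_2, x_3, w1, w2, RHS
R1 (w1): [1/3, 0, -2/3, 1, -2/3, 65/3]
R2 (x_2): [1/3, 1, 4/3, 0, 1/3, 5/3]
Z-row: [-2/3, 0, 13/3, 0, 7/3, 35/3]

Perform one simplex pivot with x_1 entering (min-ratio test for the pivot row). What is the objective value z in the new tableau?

Ratio test on column x_1 — row 1: (65/3)/(1/3) = 65; row 2: (5/3)/(1/3) = 5. Minimum is 5 at row 2 (x_2 leaves); pivot element 1/3.
Pivot on row 2; the Z-row RHS becomes 35/3 − (-2/3)·5 = 15.

15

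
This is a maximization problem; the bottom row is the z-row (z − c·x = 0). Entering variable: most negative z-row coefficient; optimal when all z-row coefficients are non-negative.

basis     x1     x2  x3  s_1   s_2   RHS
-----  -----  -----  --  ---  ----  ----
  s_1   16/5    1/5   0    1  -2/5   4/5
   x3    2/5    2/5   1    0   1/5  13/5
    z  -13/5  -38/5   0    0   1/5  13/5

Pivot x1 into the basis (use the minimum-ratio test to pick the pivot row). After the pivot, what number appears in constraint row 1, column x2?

1/16

Ratio test on column x1 — row 1: (4/5)/(16/5) = 1/4; row 2: (13/5)/(2/5) = 13/2. Minimum is 1/4 at row 1 (s_1 leaves); pivot element 16/5.
Divide row 1 by 16/5; eliminate column x1 from the other rows.
In the new row 1, the x2 entry is the old entry divided by the pivot: (1/5)/(16/5) = 1/16.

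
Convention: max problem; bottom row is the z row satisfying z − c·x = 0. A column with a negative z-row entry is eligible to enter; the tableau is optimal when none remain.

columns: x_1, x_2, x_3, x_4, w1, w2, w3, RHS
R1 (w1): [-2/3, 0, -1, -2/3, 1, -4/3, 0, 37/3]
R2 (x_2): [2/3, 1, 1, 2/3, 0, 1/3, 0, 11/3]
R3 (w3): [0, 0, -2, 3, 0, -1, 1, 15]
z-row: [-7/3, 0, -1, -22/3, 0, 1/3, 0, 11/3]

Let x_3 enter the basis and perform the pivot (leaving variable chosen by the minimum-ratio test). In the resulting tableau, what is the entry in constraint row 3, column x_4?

13/3

Ratio test on column x_3 — row 1: entry -1 ≤ 0; row 2: (11/3)/1 = 11/3; row 3: entry -2 ≤ 0. Minimum is 11/3 at row 2 (x_2 leaves); pivot element 1.
Divide row 2 by 1; eliminate column x_3 from the other rows.
Row 3 update in column x_4: 3 − (-2)·(2/3) = 13/3.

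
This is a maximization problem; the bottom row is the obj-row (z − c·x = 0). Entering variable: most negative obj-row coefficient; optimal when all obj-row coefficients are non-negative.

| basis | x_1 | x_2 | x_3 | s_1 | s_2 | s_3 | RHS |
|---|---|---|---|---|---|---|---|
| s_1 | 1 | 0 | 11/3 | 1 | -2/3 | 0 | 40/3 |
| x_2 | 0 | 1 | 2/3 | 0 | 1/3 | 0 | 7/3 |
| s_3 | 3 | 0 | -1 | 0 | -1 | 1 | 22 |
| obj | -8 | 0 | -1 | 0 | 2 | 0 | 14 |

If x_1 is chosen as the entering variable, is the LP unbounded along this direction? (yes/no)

no

Column x_1 has positive entries in row(s) 1, 3, so the ratio test bounds it — not unbounded.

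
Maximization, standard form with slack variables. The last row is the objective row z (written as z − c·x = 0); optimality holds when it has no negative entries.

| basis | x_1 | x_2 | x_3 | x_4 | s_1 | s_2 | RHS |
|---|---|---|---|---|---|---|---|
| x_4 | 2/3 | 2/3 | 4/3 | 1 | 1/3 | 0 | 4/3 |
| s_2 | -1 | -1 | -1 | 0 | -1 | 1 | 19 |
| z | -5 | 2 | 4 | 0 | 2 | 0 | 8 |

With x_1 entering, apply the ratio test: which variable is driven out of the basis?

x_4

Column x_1 entries and ratios — x_4: (4/3)/(2/3) = 2; s_2: -1 ≤ 0, skip.
Smallest ratio is 2 in the row of x_4, so x_4 leaves.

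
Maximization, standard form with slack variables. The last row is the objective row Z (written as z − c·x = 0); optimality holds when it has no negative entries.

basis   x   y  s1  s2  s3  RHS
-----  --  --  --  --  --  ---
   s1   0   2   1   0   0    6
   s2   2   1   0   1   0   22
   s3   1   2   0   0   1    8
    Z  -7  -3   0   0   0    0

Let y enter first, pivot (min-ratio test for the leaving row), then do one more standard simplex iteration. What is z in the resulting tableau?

23

Ratio test on column y — row 1: 6/2 = 3; row 2: 22/1 = 22; row 3: 8/2 = 4. Minimum is 3 at row 1 (s1 leaves); pivot element 2.
Pivot on row 1; the Z-row RHS becomes 0 − (-3)·3 = 9.
Next entering variable (most negative Z-row entry -7): x.
Ratio test on column x — row 1: entry 0 ≤ 0; row 2: 19/2 = 19/2; row 3: 2/1 = 2. Minimum is 2 at row 3 (s3 leaves); pivot element 1.
After the second pivot the Z-row RHS is 9 − (-7)·2 = 23.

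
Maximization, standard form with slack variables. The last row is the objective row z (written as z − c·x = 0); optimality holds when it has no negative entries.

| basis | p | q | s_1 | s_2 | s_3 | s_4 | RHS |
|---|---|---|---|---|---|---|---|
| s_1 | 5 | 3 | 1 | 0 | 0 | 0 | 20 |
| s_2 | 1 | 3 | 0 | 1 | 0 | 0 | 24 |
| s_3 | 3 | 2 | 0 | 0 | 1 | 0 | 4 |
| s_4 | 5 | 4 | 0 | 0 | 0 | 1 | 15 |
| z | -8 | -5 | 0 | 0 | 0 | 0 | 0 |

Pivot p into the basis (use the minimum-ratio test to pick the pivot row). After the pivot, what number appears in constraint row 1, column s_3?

-5/3

Ratio test on column p — row 1: 20/5 = 4; row 2: 24/1 = 24; row 3: 4/3 = 4/3; row 4: 15/5 = 3. Minimum is 4/3 at row 3 (s_3 leaves); pivot element 3.
Divide row 3 by 3; eliminate column p from the other rows.
Row 1 update in column s_3: 0 − 5·(1/3) = -5/3.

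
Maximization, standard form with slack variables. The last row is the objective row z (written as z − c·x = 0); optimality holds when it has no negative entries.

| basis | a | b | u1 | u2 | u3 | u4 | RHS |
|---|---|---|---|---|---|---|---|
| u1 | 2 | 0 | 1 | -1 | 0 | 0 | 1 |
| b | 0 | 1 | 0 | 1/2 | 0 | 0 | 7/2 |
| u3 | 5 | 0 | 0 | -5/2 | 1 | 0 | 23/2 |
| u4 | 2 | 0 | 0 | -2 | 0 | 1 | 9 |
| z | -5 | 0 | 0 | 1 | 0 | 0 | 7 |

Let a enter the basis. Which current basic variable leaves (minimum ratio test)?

u1

Column a entries and ratios — u1: 1/2 = 1/2; b: 0 ≤ 0, skip; u3: (23/2)/5 = 23/10; u4: 9/2 = 9/2.
Smallest ratio is 1/2 in the row of u1, so u1 leaves.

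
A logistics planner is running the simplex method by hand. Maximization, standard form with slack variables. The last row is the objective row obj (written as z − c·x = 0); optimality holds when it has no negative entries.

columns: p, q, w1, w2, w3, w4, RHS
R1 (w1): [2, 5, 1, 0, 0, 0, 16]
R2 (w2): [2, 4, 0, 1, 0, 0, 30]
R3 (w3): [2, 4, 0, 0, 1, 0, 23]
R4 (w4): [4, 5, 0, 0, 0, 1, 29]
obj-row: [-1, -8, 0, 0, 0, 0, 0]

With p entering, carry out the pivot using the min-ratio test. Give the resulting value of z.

29/4

Ratio test on column p — row 1: 16/2 = 8; row 2: 30/2 = 15; row 3: 23/2 = 23/2; row 4: 29/4 = 29/4. Minimum is 29/4 at row 4 (w4 leaves); pivot element 4.
Pivot on row 4; the obj-row RHS becomes 0 − (-1)·(29/4) = 29/4.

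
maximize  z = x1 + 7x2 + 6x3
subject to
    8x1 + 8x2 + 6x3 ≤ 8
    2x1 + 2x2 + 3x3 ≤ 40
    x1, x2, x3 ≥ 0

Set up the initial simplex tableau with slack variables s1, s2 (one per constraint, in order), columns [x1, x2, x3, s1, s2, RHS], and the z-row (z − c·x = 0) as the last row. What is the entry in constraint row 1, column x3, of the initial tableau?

Constraint 1 has coefficient 6 on x3.

6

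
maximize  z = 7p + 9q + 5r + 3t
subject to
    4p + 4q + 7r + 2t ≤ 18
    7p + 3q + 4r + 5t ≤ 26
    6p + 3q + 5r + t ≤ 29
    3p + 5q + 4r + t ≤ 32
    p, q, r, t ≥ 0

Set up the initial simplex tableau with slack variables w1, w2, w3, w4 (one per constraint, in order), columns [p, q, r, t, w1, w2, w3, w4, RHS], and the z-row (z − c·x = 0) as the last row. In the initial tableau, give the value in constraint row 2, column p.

Constraint 2 has coefficient 7 on p.

7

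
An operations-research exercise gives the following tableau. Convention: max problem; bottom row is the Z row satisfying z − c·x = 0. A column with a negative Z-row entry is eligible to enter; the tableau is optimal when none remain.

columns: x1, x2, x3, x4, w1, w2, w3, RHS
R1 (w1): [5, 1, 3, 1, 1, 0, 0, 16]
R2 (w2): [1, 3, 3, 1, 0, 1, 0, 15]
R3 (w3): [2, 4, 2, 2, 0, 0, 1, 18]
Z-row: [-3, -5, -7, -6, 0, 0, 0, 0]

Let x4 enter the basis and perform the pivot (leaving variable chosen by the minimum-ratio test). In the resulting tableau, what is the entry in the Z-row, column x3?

Ratio test on column x4 — row 1: 16/1 = 16; row 2: 15/1 = 15; row 3: 18/2 = 9. Minimum is 9 at row 3 (w3 leaves); pivot element 2.
Divide row 3 by 2; eliminate column x4 from the other rows.
Z-row update in column x3: -7 − (-6)·1 = -1.

-1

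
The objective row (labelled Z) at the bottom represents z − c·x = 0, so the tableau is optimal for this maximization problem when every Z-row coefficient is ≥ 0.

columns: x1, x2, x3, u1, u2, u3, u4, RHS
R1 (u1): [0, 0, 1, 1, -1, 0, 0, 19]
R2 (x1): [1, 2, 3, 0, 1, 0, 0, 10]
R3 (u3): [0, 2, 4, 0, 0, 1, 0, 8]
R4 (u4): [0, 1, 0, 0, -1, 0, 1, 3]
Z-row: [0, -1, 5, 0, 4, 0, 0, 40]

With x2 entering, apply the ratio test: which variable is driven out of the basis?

Column x2 entries and ratios — u1: 0 ≤ 0, skip; x1: 10/2 = 5; u3: 8/2 = 4; u4: 3/1 = 3.
Smallest ratio is 3 in the row of u4, so u4 leaves.

u4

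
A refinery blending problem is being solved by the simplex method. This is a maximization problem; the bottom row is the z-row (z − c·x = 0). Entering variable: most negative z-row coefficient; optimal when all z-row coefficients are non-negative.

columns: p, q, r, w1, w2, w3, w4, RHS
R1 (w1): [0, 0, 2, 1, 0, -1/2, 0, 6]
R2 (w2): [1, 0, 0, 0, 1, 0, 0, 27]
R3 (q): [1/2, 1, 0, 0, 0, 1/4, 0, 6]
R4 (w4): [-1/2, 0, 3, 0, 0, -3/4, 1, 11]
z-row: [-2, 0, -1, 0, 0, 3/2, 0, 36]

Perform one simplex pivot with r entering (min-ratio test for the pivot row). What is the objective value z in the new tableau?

39

Ratio test on column r — row 1: 6/2 = 3; row 2: entry 0 ≤ 0; row 3: entry 0 ≤ 0; row 4: 11/3 = 11/3. Minimum is 3 at row 1 (w1 leaves); pivot element 2.
Pivot on row 1; the z-row RHS becomes 36 − (-1)·3 = 39.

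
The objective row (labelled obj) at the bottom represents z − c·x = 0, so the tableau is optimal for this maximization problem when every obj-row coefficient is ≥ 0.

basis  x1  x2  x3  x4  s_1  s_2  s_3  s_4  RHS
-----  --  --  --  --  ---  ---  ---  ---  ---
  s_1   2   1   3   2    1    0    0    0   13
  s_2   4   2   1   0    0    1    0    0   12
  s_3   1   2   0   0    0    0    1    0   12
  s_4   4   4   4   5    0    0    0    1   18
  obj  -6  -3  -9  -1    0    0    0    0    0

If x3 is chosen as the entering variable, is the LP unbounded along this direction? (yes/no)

Column x3 has positive entries in row(s) 1, 2, 4, so the ratio test bounds it — not unbounded.

no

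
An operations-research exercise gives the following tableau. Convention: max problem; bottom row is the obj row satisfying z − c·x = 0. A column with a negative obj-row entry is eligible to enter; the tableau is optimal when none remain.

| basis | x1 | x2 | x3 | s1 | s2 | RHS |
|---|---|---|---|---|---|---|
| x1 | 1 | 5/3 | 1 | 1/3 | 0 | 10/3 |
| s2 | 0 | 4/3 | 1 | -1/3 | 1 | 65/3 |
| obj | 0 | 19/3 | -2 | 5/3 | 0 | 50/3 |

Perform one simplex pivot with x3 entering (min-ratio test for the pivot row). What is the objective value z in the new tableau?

Ratio test on column x3 — row 1: (10/3)/1 = 10/3; row 2: (65/3)/1 = 65/3. Minimum is 10/3 at row 1 (x1 leaves); pivot element 1.
Pivot on row 1; the obj-row RHS becomes 50/3 − (-2)·(10/3) = 70/3.

70/3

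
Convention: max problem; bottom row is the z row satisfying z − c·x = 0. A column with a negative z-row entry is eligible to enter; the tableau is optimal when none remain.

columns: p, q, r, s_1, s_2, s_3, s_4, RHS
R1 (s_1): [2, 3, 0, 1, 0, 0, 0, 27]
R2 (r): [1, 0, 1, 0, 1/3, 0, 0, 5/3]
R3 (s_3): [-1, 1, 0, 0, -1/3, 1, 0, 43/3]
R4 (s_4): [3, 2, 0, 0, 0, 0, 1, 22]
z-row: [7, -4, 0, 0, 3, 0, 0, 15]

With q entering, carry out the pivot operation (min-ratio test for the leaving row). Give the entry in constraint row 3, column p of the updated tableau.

-5/3

Ratio test on column q — row 1: 27/3 = 9; row 2: entry 0 ≤ 0; row 3: (43/3)/1 = 43/3; row 4: 22/2 = 11. Minimum is 9 at row 1 (s_1 leaves); pivot element 3.
Divide row 1 by 3; eliminate column q from the other rows.
Row 3 update in column p: -1 − 1·(2/3) = -5/3.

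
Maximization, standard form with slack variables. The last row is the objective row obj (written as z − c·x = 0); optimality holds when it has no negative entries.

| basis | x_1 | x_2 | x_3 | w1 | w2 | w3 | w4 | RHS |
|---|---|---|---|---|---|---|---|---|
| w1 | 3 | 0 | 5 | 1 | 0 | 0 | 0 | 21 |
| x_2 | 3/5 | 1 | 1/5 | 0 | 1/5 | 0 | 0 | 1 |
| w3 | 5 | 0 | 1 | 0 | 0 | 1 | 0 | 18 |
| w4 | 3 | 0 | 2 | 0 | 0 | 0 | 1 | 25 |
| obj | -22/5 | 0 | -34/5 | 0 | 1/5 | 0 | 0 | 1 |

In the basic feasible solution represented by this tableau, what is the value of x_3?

x_3 is not in the basis, so in the current basic feasible solution x_3 = 0.

0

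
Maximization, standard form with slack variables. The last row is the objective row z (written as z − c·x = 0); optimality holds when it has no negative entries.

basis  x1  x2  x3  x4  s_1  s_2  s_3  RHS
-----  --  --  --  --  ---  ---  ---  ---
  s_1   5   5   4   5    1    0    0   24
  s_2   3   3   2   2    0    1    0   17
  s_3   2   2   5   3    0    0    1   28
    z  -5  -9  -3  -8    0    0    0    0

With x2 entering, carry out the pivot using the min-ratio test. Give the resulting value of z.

216/5

Ratio test on column x2 — row 1: 24/5 = 24/5; row 2: 17/3 = 17/3; row 3: 28/2 = 14. Minimum is 24/5 at row 1 (s_1 leaves); pivot element 5.
Pivot on row 1; the z-row RHS becomes 0 − (-9)·(24/5) = 216/5.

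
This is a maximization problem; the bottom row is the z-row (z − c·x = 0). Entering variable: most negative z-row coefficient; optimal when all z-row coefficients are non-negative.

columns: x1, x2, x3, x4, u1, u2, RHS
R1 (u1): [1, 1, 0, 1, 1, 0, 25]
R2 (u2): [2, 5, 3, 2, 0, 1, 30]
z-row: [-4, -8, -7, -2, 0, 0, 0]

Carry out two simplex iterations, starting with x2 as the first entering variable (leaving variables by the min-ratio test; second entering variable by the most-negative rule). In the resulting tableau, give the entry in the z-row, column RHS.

Ratio test on column x2 — row 1: 25/1 = 25; row 2: 30/5 = 6. Minimum is 6 at row 2 (u2 leaves); pivot element 5.
Divide row 2 by 5; eliminate column x2 from the other rows.
Second iteration: most negative z-row entry is -11/5 in column x3, so x3 enters.
Ratio test on column x3 — row 1: entry -3/5 ≤ 0; row 2: 6/(3/5) = 10. Minimum is 10 at row 2 (x2 leaves); pivot element 3/5.
Divide row 2 by 3/5; eliminate column x3 from the other rows.
After both pivots, the entry at the z-row, column RHS is 70.

70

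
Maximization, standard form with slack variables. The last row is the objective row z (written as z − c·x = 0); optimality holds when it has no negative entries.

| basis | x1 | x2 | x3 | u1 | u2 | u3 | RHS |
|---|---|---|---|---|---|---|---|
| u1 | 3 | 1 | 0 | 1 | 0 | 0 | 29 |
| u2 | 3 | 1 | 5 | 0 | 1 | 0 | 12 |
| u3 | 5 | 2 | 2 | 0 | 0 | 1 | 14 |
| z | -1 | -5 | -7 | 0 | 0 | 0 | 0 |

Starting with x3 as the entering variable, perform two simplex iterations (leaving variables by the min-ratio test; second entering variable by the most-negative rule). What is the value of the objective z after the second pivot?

75/2

Ratio test on column x3 — row 1: entry 0 ≤ 0; row 2: 12/5 = 12/5; row 3: 14/2 = 7. Minimum is 12/5 at row 2 (u2 leaves); pivot element 5.
Pivot on row 2; the z-row RHS becomes 0 − (-7)·(12/5) = 84/5.
Next entering variable (most negative z-row entry -18/5): x2.
Ratio test on column x2 — row 1: 29/1 = 29; row 2: (12/5)/(1/5) = 12; row 3: (46/5)/(8/5) = 23/4. Minimum is 23/4 at row 3 (u3 leaves); pivot element 8/5.
After the second pivot the z-row RHS is 84/5 − (-18/5)·(23/4) = 75/2.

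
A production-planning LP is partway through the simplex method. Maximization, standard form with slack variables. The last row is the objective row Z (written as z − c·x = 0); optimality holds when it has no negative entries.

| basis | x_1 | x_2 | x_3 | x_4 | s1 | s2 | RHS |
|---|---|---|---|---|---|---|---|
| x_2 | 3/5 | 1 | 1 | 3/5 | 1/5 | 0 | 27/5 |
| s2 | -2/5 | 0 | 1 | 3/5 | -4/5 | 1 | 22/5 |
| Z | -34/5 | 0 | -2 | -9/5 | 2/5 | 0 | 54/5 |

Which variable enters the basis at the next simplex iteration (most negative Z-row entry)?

x_1

Negative Z-row entries: x_1: -34/5, x_3: -2, x_4: -9/5.
The most negative is -34/5 in column x_1, so x_1 enters.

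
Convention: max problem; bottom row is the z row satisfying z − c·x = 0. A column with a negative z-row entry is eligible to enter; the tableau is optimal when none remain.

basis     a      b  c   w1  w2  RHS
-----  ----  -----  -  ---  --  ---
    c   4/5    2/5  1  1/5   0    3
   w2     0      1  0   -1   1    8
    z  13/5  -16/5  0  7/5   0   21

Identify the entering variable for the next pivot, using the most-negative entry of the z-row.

Negative z-row entries: b: -16/5.
The most negative is -16/5 in column b, so b enters.

b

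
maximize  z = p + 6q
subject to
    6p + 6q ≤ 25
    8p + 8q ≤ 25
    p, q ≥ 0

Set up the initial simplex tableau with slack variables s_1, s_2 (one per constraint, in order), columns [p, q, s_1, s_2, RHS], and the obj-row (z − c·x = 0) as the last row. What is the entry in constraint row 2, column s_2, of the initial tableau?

Slack s_2 belongs to constraint 2; its column is the unit vector e_2, so the entry in row 2 is 1.

1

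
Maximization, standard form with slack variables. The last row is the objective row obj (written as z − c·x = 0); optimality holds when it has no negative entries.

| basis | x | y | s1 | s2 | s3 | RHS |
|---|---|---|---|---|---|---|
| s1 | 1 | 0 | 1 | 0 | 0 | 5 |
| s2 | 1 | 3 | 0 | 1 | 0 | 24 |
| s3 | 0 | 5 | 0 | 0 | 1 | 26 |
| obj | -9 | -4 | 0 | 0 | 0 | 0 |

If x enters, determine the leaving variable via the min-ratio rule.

s1

Column x entries and ratios — s1: 5/1 = 5; s2: 24/1 = 24; s3: 0 ≤ 0, skip.
Smallest ratio is 5 in the row of s1, so s1 leaves.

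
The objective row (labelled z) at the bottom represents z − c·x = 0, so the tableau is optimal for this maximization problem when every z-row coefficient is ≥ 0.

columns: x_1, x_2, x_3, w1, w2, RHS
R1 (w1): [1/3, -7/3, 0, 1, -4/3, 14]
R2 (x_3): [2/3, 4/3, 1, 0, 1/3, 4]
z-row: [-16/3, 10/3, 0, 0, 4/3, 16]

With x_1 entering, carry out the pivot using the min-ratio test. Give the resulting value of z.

48

Ratio test on column x_1 — row 1: 14/(1/3) = 42; row 2: 4/(2/3) = 6. Minimum is 6 at row 2 (x_3 leaves); pivot element 2/3.
Pivot on row 2; the z-row RHS becomes 16 − (-16/3)·6 = 48.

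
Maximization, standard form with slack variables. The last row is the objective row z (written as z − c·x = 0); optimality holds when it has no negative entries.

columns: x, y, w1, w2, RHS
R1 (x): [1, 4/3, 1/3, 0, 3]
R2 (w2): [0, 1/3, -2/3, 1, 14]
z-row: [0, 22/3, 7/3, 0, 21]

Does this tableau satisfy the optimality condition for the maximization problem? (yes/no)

Every z-row coefficient is ≥ 0, so the tableau is optimal.

yes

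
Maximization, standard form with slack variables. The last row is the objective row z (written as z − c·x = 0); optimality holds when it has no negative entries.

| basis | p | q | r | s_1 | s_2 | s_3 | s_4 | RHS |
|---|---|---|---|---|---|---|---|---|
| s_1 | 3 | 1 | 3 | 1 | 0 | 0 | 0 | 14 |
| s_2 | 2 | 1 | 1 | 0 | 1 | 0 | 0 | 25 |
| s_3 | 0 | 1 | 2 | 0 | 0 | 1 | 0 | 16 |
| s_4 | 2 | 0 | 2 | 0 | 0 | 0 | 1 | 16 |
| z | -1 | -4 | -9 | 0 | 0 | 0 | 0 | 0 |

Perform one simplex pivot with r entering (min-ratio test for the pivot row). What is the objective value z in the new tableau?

42

Ratio test on column r — row 1: 14/3 = 14/3; row 2: 25/1 = 25; row 3: 16/2 = 8; row 4: 16/2 = 8. Minimum is 14/3 at row 1 (s_1 leaves); pivot element 3.
Pivot on row 1; the z-row RHS becomes 0 − (-9)·(14/3) = 42.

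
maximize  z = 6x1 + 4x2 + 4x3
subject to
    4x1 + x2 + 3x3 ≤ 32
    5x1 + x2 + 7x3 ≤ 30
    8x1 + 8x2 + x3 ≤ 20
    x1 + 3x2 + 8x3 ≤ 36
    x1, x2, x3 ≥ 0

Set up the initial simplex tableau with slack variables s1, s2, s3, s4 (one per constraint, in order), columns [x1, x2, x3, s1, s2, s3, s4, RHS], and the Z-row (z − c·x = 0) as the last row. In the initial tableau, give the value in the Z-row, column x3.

The Z-row carries the negated objective coefficients: the x3 entry is -4.

-4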